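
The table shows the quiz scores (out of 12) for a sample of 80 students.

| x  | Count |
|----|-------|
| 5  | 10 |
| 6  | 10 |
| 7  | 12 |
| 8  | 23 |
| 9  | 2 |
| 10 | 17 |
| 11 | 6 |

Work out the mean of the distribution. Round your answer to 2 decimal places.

7.90

Values: 5, 6, 7, 8, 9, 10, 11
Σfx = 10×5 + 10×6 + 12×7 + 23×8 + 2×9 + 17×10 + 6×11 = 632
n = Σf = 80
Mean = 632 / 80 = 7.9000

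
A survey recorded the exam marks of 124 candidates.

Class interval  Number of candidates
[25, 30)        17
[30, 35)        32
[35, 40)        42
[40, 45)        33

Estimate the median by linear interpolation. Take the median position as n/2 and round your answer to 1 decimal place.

Cumulative frequencies: 17, 49, 91, 124
n = 124; position = n/2 = 62.
This falls in the class [35, 40): L = 35, F = 49, f = 42, h = 5.
Median ≈ 35 + ((62 − 49) / 42) × 5 = 36.5476

36.5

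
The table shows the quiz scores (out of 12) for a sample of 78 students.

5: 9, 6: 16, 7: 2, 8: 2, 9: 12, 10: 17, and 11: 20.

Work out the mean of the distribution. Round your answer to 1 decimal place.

Values: 5, 6, 7, 8, 9, 10, 11
Σfx = 9×5 + 16×6 + 2×7 + 2×8 + 12×9 + 17×10 + 20×11 = 669
n = Σf = 78
Mean = 669 / 78 = 8.5769

8.6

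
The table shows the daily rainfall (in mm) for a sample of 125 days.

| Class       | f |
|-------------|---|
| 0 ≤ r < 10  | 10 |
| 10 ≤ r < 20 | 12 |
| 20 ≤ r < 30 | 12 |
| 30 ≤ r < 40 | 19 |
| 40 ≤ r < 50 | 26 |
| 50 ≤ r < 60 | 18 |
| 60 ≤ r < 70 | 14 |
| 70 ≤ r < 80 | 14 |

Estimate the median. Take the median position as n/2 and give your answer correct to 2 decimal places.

43.65

Cumulative frequencies: 10, 22, 34, 53, 79, 97, 111, 125
n = 125; position = n/2 = 62.5.
This falls in the class 40 ≤ r < 50: L = 40, F = 53, f = 26, h = 10.
Median ≈ 40 + ((62.5 − 53) / 26) × 10 = 43.6538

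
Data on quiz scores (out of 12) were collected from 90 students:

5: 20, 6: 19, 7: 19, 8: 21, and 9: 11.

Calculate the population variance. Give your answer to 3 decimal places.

Values: 5, 6, 7, 8, 9
n = 90, Σfx = 614, mean = 6.8222
Σfx² = 4350
Σf(x − x̄)² = Σfx² − (Σfx)²/n = 4350 − 614²/90 = 161.1556
Population variance = 161.1556 / 90 = 1.7906

1.791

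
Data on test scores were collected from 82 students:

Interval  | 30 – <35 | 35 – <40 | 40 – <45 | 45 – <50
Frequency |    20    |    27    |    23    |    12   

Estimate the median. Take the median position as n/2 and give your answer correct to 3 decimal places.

38.889

Cumulative frequencies: 20, 47, 70, 82
n = 82; position = n/2 = 41.
This falls in the class 35 – <40: L = 35, F = 20, f = 27, h = 5.
Median ≈ 35 + ((41 − 20) / 27) × 5 = 38.8889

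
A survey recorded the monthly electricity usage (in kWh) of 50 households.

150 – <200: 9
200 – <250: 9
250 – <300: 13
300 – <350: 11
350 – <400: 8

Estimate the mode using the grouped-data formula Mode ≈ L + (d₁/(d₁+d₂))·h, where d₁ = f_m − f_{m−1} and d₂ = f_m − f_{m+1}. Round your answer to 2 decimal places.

Modal class: 250 – <300 (highest frequency 13).
d₁ = 13 − 9 = 4, d₂ = 13 − 11 = 2
Mode ≈ 250 + (4/(4+2)) × 50 = 250 + 33.3333 = 283.3333

283.33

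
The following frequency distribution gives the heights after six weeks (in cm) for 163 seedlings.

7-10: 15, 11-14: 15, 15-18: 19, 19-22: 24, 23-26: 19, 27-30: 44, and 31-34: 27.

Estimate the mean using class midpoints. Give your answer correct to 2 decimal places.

Midpoints: 8.5, 12.5, 16.5, 20.5, 24.5, 28.5, 32.5
Σfm = 15×8.5 + 15×12.5 + 19×16.5 + 24×20.5 + 19×24.5 + 44×28.5 + 27×32.5 = 3717.5
n = Σf = 163
Mean = 3717.5 / 163 = 22.8067

22.81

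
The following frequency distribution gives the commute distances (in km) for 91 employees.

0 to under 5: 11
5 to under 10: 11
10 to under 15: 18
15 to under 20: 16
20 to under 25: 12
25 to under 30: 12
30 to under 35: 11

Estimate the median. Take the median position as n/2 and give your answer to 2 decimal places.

Cumulative frequencies: 11, 22, 40, 56, 68, 80, 91
n = 91; position = n/2 = 45.5.
This falls in the class 15 to under 20: L = 15, F = 40, f = 16, h = 5.
Median ≈ 15 + ((45.5 − 40) / 16) × 5 = 16.7188

16.72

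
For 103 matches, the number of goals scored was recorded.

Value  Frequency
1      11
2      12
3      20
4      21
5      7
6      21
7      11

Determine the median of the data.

Cumulative frequencies: 11, 23, 43, 64, 71, 92, 103
n = 103, so the median is the value in position (n+1)/2 = 52.
Position 52 falls at value 4.

4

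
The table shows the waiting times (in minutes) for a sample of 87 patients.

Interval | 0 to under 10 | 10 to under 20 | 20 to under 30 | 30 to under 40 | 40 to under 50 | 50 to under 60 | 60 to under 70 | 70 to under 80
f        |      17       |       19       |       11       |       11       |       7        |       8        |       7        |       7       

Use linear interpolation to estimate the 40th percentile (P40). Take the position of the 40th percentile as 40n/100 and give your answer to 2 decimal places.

Cumulative frequencies: 17, 36, 47, 58, 65, 73, 80, 87
n = 87; position = 40n/100 = 34.8.
This falls in the class 10 to under 20: L = 10, F = 17, f = 19, h = 10.
40th percentile ≈ 10 + ((34.8 − 17) / 19) × 10 = 19.3684

19.37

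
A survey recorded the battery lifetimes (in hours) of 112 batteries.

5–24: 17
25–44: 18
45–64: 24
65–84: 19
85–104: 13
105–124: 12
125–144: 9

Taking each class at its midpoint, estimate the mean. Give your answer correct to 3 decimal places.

66.107

Midpoints: 14.5, 34.5, 54.5, 74.5, 94.5, 114.5, 134.5
Σfm = 17×14.5 + 18×34.5 + 24×54.5 + 19×74.5 + 13×94.5 + 12×114.5 + 9×134.5 = 7404
n = Σf = 112
Mean = 7404 / 112 = 66.1071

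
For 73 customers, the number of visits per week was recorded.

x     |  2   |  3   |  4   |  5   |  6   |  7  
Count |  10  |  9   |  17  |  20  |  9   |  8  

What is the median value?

5

Cumulative frequencies: 10, 19, 36, 56, 65, 73
n = 73, so the median is the value in position (n+1)/2 = 37.
Position 37 falls at value 5.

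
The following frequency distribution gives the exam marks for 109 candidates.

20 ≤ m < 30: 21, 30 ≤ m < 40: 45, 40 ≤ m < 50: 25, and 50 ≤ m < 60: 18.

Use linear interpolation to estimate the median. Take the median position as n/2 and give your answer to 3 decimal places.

37.444

Cumulative frequencies: 21, 66, 91, 109
n = 109; position = n/2 = 54.5.
This falls in the class 30 ≤ m < 40: L = 30, F = 21, f = 45, h = 10.
Median ≈ 30 + ((54.5 − 21) / 45) × 10 = 37.4444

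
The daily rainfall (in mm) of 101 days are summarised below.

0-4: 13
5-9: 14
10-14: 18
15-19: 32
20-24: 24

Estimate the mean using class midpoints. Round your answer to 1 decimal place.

Midpoints: 2, 7, 12, 17, 22
Σfm = 13×2 + 14×7 + 18×12 + 32×17 + 24×22 = 1412
n = Σf = 101
Mean = 1412 / 101 = 13.9802

14.0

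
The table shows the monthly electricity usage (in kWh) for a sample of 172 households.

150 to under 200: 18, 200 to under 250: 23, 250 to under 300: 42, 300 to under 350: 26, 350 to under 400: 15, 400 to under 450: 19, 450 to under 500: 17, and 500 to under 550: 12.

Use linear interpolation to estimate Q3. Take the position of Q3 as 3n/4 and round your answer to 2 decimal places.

413.16

Cumulative frequencies: 18, 41, 83, 109, 124, 143, 160, 172
n = 172; position = 3n/4 = 129.
This falls in the class 400 to under 450: L = 400, F = 124, f = 19, h = 50.
Upper quartile ≈ 400 + ((129 − 124) / 19) × 50 = 413.1579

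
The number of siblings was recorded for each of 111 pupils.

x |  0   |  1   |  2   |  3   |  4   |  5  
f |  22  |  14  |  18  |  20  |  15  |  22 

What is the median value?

3

Cumulative frequencies: 22, 36, 54, 74, 89, 111
n = 111, so the median is the value in position (n+1)/2 = 56.
Position 56 falls at value 3.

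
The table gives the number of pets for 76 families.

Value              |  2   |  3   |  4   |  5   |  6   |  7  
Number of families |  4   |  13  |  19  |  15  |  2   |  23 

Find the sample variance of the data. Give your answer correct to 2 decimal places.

2.67

Values: 2, 3, 4, 5, 6, 7
n = 76, Σfx = 371, mean = 4.8816
Σfx² = 2011
Σf(x − x̄)² = Σfx² − (Σfx)²/n = 2011 − 371²/76 = 199.9342
Sample variance = 199.9342 / 75 = 2.6658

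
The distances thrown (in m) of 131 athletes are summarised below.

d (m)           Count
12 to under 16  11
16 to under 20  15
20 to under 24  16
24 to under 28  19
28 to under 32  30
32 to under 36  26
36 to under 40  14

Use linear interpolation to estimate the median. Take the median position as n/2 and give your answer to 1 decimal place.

Cumulative frequencies: 11, 26, 42, 61, 91, 117, 131
n = 131; position = n/2 = 65.5.
This falls in the class 28 to under 32: L = 28, F = 61, f = 30, h = 4.
Median ≈ 28 + ((65.5 − 61) / 30) × 4 = 28.6000

28.6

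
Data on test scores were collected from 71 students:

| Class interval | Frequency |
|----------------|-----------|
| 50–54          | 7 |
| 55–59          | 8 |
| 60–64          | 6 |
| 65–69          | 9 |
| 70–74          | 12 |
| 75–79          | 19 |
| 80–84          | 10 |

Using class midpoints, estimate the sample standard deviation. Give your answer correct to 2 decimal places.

Midpoints: 52, 57, 62, 67, 72, 77, 82
n = 71, Σfm = 4942, mean = 69.6056
Σfm² = 350484
Σf(m − x̄)² = Σfm² − (Σfm)²/n = 350484 − 4942²/71 = 6492.9577
Sample variance = 6492.9577 / 70 = 92.7565
Standard deviation = √92.7565 = 9.6310

9.63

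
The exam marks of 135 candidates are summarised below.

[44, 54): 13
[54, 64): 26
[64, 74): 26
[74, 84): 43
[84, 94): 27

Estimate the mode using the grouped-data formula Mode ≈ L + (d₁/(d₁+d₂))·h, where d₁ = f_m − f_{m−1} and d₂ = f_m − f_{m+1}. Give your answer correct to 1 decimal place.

79.2

Modal class: [74, 84) (highest frequency 43).
d₁ = 43 − 26 = 17, d₂ = 43 − 27 = 16
Mode ≈ 74 + (17/(17+16)) × 10 = 74 + 5.1515 = 79.1515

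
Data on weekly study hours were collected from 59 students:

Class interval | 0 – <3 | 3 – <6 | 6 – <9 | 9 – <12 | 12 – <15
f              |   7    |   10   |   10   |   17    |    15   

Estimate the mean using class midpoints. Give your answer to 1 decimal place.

Midpoints: 1.5, 4.5, 7.5, 10.5, 13.5
Σfm = 7×1.5 + 10×4.5 + 10×7.5 + 17×10.5 + 15×13.5 = 511.5
n = Σf = 59
Mean = 511.5 / 59 = 8.6695

8.7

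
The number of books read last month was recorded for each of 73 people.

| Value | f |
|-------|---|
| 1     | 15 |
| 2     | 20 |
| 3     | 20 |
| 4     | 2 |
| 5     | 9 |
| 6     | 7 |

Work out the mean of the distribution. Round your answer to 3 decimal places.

2.877

Values: 1, 2, 3, 4, 5, 6
Σfx = 15×1 + 20×2 + 20×3 + 2×4 + 9×5 + 7×6 = 210
n = Σf = 73
Mean = 210 / 73 = 2.8767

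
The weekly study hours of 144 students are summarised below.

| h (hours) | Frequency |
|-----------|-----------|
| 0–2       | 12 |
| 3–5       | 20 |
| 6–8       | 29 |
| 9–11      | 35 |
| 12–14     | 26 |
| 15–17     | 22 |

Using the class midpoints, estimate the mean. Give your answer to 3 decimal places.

Midpoints: 1, 4, 7, 10, 13, 16
Σfm = 12×1 + 20×4 + 29×7 + 35×10 + 26×13 + 22×16 = 1335
n = Σf = 144
Mean = 1335 / 144 = 9.2708

9.271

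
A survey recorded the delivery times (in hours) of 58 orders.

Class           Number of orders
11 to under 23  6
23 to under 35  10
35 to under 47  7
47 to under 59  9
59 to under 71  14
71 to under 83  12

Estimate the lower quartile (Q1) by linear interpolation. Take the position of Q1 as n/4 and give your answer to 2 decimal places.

Cumulative frequencies: 6, 16, 23, 32, 46, 58
n = 58; position = n/4 = 14.5.
This falls in the class 23 to under 35: L = 23, F = 6, f = 10, h = 12.
Lower quartile ≈ 23 + ((14.5 − 6) / 10) × 12 = 33.2000

33.20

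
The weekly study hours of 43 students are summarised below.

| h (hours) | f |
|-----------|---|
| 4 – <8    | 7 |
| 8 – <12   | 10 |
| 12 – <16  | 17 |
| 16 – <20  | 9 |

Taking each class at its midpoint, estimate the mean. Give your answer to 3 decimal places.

12.605

Midpoints: 6, 10, 14, 18
Σfm = 7×6 + 10×10 + 17×14 + 9×18 = 542
n = Σf = 43
Mean = 542 / 43 = 12.6047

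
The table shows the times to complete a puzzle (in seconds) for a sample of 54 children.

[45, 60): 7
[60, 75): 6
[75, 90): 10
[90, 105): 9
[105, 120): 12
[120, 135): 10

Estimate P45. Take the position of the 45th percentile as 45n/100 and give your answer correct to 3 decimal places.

92.167

Cumulative frequencies: 7, 13, 23, 32, 44, 54
n = 54; position = 45n/100 = 24.3.
This falls in the class [90, 105): L = 90, F = 23, f = 9, h = 15.
45th percentile ≈ 90 + ((24.3 − 23) / 9) × 15 = 92.1667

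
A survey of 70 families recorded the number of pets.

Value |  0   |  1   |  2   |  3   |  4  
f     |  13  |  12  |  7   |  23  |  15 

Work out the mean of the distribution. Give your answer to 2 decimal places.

2.21

Values: 0, 1, 2, 3, 4
Σfx = 13×0 + 12×1 + 7×2 + 23×3 + 15×4 = 155
n = Σf = 70
Mean = 155 / 70 = 2.2143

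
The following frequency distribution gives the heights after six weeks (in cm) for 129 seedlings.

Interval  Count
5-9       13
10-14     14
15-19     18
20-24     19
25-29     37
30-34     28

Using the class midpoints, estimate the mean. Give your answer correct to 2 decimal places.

22.31

Midpoints: 7, 12, 17, 22, 27, 32
Σfm = 13×7 + 14×12 + 18×17 + 19×22 + 37×27 + 28×32 = 2878
n = Σf = 129
Mean = 2878 / 129 = 22.3101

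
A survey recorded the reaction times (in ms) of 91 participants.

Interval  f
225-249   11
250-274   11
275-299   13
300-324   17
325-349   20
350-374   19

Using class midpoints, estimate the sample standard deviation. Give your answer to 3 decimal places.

41.742

Midpoints: 237, 262, 287, 312, 337, 362
n = 91, Σfm = 28142, mean = 309.2527
Σfm² = 8859804
Σf(m − x̄)² = Σfm² − (Σfm)²/n = 8859804 − 28142²/91 = 156813.1868
Sample variance = 156813.1868 / 90 = 1742.3687
Standard deviation = √1742.3687 = 41.7417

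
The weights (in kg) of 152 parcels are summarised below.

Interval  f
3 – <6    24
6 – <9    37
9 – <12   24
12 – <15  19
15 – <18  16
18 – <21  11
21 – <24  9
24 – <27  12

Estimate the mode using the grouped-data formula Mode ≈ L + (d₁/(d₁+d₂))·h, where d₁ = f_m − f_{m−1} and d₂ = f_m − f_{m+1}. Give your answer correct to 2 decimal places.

Modal class: 6 – <9 (highest frequency 37).
d₁ = 37 − 24 = 13, d₂ = 37 − 24 = 13
Mode ≈ 6 + (13/(13+13)) × 3 = 6 + 1.5000 = 7.5000

7.50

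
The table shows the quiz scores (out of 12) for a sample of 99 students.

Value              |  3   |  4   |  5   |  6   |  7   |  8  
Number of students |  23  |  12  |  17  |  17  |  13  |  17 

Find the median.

5

Cumulative frequencies: 23, 35, 52, 69, 82, 99
n = 99, so the median is the value in position (n+1)/2 = 50.
Position 50 falls at value 5.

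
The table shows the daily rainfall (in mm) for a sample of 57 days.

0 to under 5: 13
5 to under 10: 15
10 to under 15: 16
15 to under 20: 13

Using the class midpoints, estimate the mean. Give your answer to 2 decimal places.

Midpoints: 2.5, 7.5, 12.5, 17.5
Σfm = 13×2.5 + 15×7.5 + 16×12.5 + 13×17.5 = 572.5
n = Σf = 57
Mean = 572.5 / 57 = 10.0439

10.04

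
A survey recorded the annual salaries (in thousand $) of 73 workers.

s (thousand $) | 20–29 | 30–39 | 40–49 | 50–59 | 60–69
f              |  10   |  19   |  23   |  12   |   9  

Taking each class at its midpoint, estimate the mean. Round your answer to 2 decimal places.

Midpoints: 24.5, 34.5, 44.5, 54.5, 64.5
Σfm = 10×24.5 + 19×34.5 + 23×44.5 + 12×54.5 + 9×64.5 = 3158.5
n = Σf = 73
Mean = 3158.5 / 73 = 43.2671

43.27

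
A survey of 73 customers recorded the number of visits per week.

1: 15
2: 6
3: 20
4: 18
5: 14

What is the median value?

Cumulative frequencies: 15, 21, 41, 59, 73
n = 73, so the median is the value in position (n+1)/2 = 37.
Position 37 falls at value 3.

3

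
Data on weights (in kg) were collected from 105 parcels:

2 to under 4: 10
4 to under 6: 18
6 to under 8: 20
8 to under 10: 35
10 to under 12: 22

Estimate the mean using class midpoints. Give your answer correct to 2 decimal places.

7.78

Midpoints: 3, 5, 7, 9, 11
Σfm = 10×3 + 18×5 + 20×7 + 35×9 + 22×11 = 817
n = Σf = 105
Mean = 817 / 105 = 7.7810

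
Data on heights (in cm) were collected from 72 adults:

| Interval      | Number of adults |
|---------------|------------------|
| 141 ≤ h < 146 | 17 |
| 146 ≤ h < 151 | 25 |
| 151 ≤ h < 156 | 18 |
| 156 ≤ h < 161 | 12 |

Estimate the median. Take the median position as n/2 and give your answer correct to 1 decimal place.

149.8

Cumulative frequencies: 17, 42, 60, 72
n = 72; position = n/2 = 36.
This falls in the class 146 ≤ h < 151: L = 146, F = 17, f = 25, h = 5.
Median ≈ 146 + ((36 − 17) / 25) × 5 = 149.8000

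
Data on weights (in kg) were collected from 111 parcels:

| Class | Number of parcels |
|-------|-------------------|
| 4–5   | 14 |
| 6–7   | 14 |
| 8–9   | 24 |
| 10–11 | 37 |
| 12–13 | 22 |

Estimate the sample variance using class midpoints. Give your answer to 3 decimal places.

Midpoints: 4.5, 6.5, 8.5, 10.5, 12.5
n = 111, Σfm = 1021.5, mean = 9.2027
Σfm² = 10125.75
Σf(m − x̄)² = Σfm² − (Σfm)²/n = 10125.75 − 1021.5²/111 = 725.1892
Sample variance = 725.1892 / 110 = 6.5926

6.593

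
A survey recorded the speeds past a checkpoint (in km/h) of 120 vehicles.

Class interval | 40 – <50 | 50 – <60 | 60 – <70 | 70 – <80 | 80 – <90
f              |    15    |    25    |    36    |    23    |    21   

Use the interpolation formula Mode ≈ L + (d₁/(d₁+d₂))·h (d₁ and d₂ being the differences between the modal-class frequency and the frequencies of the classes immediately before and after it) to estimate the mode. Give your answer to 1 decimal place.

Modal class: 60 – <70 (highest frequency 36).
d₁ = 36 − 25 = 11, d₂ = 36 − 23 = 13
Mode ≈ 60 + (11/(11+13)) × 10 = 60 + 4.5833 = 64.5833

64.6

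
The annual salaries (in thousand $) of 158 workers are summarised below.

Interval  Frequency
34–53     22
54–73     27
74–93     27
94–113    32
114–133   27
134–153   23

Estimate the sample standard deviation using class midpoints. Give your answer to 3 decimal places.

Midpoints: 43.5, 63.5, 83.5, 103.5, 123.5, 143.5
n = 158, Σfm = 14873, mean = 94.1329
Σfm² = 1566975.5
Σf(m − x̄)² = Σfm² − (Σfm)²/n = 1566975.5 − 14873²/158 = 166936.7089
Sample variance = 166936.7089 / 157 = 1063.2911
Standard deviation = √1063.2911 = 32.6081

32.608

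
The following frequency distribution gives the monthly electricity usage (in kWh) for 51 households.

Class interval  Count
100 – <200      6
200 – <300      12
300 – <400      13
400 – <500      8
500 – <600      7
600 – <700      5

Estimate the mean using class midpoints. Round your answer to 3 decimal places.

375.490

Midpoints: 150, 250, 350, 450, 550, 650
Σfm = 6×150 + 12×250 + 13×350 + 8×450 + 7×550 + 5×650 = 19150
n = Σf = 51
Mean = 19150 / 51 = 375.4902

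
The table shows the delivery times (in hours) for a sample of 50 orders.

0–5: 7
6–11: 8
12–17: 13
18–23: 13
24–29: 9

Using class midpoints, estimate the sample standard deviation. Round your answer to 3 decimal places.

Midpoints: 2.5, 8.5, 14.5, 20.5, 26.5
n = 50, Σfm = 779, mean = 15.5800
Σfm² = 15138.5
Σf(m − x̄)² = Σfm² − (Σfm)²/n = 15138.5 − 779²/50 = 3001.6800
Sample variance = 3001.6800 / 49 = 61.2588
Standard deviation = √61.2588 = 7.8268

7.827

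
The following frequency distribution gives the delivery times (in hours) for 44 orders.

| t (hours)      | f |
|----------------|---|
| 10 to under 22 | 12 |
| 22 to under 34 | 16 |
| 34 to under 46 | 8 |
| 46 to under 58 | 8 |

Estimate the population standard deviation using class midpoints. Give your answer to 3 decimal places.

12.628

Midpoints: 16, 28, 40, 52
n = 44, Σfm = 1376, mean = 31.2727
Σfm² = 50048
Σf(m − x̄)² = Σfm² − (Σfm)²/n = 50048 − 1376²/44 = 7016.7273
Population variance = 7016.7273 / 44 = 159.4711
Standard deviation = √159.4711 = 12.6282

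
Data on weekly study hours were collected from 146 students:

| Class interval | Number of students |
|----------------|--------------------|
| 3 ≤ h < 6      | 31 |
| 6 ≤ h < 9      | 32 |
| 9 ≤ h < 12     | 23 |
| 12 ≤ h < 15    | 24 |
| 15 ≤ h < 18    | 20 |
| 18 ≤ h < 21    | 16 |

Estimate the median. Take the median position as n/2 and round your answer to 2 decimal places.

10.30

Cumulative frequencies: 31, 63, 86, 110, 130, 146
n = 146; position = n/2 = 73.
This falls in the class 9 ≤ h < 12: L = 9, F = 63, f = 23, h = 3.
Median ≈ 9 + ((73 − 63) / 23) × 3 = 10.3043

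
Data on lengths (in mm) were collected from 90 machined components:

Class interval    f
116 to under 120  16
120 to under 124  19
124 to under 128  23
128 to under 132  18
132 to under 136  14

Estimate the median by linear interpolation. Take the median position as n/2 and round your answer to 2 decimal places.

Cumulative frequencies: 16, 35, 58, 76, 90
n = 90; position = n/2 = 45.
This falls in the class 124 to under 128: L = 124, F = 35, f = 23, h = 4.
Median ≈ 124 + ((45 − 35) / 23) × 4 = 125.7391

125.74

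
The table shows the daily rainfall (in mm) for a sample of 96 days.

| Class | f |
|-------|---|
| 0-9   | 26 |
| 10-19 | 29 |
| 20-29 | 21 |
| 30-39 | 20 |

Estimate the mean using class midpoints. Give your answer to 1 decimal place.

18.1

Midpoints: 4.5, 14.5, 24.5, 34.5
Σfm = 26×4.5 + 29×14.5 + 21×24.5 + 20×34.5 = 1742
n = Σf = 96
Mean = 1742 / 96 = 18.1458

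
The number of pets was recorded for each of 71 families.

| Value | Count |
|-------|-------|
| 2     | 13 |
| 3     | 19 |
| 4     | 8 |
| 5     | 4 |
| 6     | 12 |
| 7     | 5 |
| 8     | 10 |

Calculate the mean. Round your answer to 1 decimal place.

4.5

Values: 2, 3, 4, 5, 6, 7, 8
Σfx = 13×2 + 19×3 + 8×4 + 4×5 + 12×6 + 5×7 + 10×8 = 322
n = Σf = 71
Mean = 322 / 71 = 4.5352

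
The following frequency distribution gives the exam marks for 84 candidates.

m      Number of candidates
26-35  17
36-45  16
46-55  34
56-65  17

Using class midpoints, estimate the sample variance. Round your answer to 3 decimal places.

Midpoints: 30.5, 40.5, 50.5, 60.5
n = 84, Σfm = 3912, mean = 46.5714
Σfm² = 190991
Σf(m − x̄)² = Σfm² − (Σfm)²/n = 190991 − 3912²/84 = 8803.5714
Sample variance = 8803.5714 / 83 = 106.0671

106.067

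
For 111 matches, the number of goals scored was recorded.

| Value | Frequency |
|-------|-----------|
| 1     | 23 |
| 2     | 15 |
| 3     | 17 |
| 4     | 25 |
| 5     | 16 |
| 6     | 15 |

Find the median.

Cumulative frequencies: 23, 38, 55, 80, 96, 111
n = 111, so the median is the value in position (n+1)/2 = 56.
Position 56 falls at value 4.

4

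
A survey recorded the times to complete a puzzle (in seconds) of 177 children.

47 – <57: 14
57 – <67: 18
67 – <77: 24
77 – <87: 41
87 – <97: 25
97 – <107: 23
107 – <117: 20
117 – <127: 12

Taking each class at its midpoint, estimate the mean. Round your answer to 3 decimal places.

86.350

Midpoints: 52, 62, 72, 82, 92, 102, 112, 122
Σfm = 14×52 + 18×62 + 24×72 + 41×82 + 25×92 + 23×102 + 20×112 + 12×122 = 15284
n = Σf = 177
Mean = 15284 / 177 = 86.3503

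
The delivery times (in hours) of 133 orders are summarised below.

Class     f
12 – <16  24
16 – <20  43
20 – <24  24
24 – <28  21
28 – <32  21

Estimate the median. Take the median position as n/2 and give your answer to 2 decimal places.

19.95

Cumulative frequencies: 24, 67, 91, 112, 133
n = 133; position = n/2 = 66.5.
This falls in the class 16 – <20: L = 16, F = 24, f = 43, h = 4.
Median ≈ 16 + ((66.5 − 24) / 43) × 4 = 19.9535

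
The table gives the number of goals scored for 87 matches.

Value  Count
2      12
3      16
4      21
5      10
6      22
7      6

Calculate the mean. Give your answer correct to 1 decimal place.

4.4

Values: 2, 3, 4, 5, 6, 7
Σfx = 12×2 + 16×3 + 21×4 + 10×5 + 22×6 + 6×7 = 380
n = Σf = 87
Mean = 380 / 87 = 4.3678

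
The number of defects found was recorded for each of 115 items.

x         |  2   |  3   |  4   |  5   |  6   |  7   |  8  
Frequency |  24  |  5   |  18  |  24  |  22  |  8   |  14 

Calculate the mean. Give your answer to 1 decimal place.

Values: 2, 3, 4, 5, 6, 7, 8
Σfx = 24×2 + 5×3 + 18×4 + 24×5 + 22×6 + 8×7 + 14×8 = 555
n = Σf = 115
Mean = 555 / 115 = 4.8261

4.8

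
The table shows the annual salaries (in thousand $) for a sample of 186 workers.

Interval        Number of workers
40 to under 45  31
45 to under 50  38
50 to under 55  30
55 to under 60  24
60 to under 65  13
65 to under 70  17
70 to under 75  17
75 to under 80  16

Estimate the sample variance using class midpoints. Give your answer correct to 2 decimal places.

Midpoints: 42.5, 47.5, 52.5, 57.5, 62.5, 67.5, 72.5, 77.5
n = 186, Σfm = 10510, mean = 56.5054
Σfm² = 617462.5
Σf(m − x̄)² = Σfm² − (Σfm)²/n = 617462.5 − 10510²/186 = 23590.9946
Sample variance = 23590.9946 / 185 = 127.5189

127.52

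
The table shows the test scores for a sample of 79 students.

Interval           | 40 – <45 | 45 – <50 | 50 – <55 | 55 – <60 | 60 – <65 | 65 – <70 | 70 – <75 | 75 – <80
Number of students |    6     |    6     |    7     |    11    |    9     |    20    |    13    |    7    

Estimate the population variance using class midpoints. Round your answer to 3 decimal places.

102.532

Midpoints: 42.5, 47.5, 52.5, 57.5, 62.5, 67.5, 72.5, 77.5
n = 79, Σfm = 4937.5, mean = 62.5000
Σfm² = 316693.75
Σf(m − x̄)² = Σfm² − (Σfm)²/n = 316693.75 − 4937.5²/79 = 8100.0000
Population variance = 8100.0000 / 79 = 102.5316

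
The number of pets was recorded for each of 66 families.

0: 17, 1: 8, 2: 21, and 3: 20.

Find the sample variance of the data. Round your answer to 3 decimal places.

1.364

Values: 0, 1, 2, 3
n = 66, Σfx = 110, mean = 1.6667
Σfx² = 272
Σf(x − x̄)² = Σfx² − (Σfx)²/n = 272 − 110²/66 = 88.6667
Sample variance = 88.6667 / 65 = 1.3641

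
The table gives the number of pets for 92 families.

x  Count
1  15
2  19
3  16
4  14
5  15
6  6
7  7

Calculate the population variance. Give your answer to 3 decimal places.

Values: 1, 2, 3, 4, 5, 6, 7
n = 92, Σfx = 317, mean = 3.4457
Σfx² = 1393
Σf(x − x̄)² = Σfx² − (Σfx)²/n = 1393 − 317²/92 = 300.7283
Population variance = 300.7283 / 92 = 3.2688

3.269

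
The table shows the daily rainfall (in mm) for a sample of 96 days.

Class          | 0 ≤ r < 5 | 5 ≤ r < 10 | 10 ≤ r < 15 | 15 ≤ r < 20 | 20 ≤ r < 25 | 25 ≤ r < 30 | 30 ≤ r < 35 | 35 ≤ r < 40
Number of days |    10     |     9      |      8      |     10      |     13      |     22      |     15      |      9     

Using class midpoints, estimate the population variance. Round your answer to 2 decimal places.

Midpoints: 2.5, 7.5, 12.5, 17.5, 22.5, 27.5, 32.5, 37.5
n = 96, Σfm = 2090, mean = 21.7708
Σfm² = 56600
Σf(m − x̄)² = Σfm² − (Σfm)²/n = 56600 − 2090²/96 = 11098.9583
Population variance = 11098.9583 / 96 = 115.6141

115.61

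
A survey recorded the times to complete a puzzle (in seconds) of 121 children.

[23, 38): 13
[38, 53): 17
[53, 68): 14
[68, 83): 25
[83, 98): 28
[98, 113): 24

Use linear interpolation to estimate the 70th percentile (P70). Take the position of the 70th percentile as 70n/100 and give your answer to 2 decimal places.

Cumulative frequencies: 13, 30, 44, 69, 97, 121
n = 121; position = 70n/100 = 84.7.
This falls in the class [83, 98): L = 83, F = 69, f = 28, h = 15.
70th percentile ≈ 83 + ((84.7 − 69) / 28) × 15 = 91.4107

91.41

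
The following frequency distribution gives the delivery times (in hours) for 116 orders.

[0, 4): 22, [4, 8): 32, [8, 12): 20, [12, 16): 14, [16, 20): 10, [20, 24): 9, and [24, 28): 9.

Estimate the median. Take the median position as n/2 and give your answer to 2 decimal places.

8.80

Cumulative frequencies: 22, 54, 74, 88, 98, 107, 116
n = 116; position = n/2 = 58.
This falls in the class [8, 12): L = 8, F = 54, f = 20, h = 4.
Median ≈ 8 + ((58 − 54) / 20) × 4 = 8.8000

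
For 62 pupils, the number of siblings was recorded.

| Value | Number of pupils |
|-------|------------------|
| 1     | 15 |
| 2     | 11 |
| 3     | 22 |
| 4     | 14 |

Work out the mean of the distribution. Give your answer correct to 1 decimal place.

Values: 1, 2, 3, 4
Σfx = 15×1 + 11×2 + 22×3 + 14×4 = 159
n = Σf = 62
Mean = 159 / 62 = 2.5645

2.6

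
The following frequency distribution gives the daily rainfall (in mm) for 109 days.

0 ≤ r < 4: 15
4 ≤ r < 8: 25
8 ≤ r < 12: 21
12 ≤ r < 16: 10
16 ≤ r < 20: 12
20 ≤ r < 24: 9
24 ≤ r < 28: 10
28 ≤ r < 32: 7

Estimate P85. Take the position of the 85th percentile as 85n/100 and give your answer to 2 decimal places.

Cumulative frequencies: 15, 40, 61, 71, 83, 92, 102, 109
n = 109; position = 85n/100 = 92.65.
This falls in the class 24 ≤ r < 28: L = 24, F = 92, f = 10, h = 4.
85th percentile ≈ 24 + ((92.65 − 92) / 10) × 4 = 24.2600

24.26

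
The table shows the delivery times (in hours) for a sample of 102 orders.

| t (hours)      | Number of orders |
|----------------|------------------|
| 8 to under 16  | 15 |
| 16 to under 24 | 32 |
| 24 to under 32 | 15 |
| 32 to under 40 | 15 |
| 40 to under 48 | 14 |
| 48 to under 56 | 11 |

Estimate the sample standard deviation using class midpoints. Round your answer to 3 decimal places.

Midpoints: 12, 20, 28, 36, 44, 52
n = 102, Σfm = 2968, mean = 29.0980
Σfm² = 103008
Σf(m − x̄)² = Σfm² − (Σfm)²/n = 103008 − 2968²/102 = 16645.0196
Sample variance = 16645.0196 / 101 = 164.8022
Standard deviation = √164.8022 = 12.8375

12.838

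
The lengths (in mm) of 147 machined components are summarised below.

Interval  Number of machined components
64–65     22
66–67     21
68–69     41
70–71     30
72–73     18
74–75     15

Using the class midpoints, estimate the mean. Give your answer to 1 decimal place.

69.1

Midpoints: 64.5, 66.5, 68.5, 70.5, 72.5, 74.5
Σfm = 22×64.5 + 21×66.5 + 41×68.5 + 30×70.5 + 18×72.5 + 15×74.5 = 10161.5
n = Σf = 147
Mean = 10161.5 / 147 = 69.1259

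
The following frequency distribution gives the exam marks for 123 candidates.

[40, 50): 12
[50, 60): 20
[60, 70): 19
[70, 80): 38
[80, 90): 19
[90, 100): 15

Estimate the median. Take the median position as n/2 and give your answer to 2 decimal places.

72.76

Cumulative frequencies: 12, 32, 51, 89, 108, 123
n = 123; position = n/2 = 61.5.
This falls in the class [70, 80): L = 70, F = 51, f = 38, h = 10.
Median ≈ 70 + ((61.5 − 51) / 38) × 10 = 72.7632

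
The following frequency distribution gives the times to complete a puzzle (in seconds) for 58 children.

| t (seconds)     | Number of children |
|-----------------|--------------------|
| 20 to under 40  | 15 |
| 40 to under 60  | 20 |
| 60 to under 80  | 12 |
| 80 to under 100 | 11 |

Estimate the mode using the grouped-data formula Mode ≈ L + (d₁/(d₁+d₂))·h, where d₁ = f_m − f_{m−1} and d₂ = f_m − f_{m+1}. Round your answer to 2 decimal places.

Modal class: 40 to under 60 (highest frequency 20).
d₁ = 20 − 15 = 5, d₂ = 20 − 12 = 8
Mode ≈ 40 + (5/(5+8)) × 20 = 40 + 7.6923 = 47.6923

47.69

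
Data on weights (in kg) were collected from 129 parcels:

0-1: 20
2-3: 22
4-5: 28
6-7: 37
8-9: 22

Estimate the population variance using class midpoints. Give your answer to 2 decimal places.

Midpoints: 0.5, 2.5, 4.5, 6.5, 8.5
n = 129, Σfm = 618.5, mean = 4.7946
Σfm² = 3862.25
Σf(m − x̄)² = Σfm² − (Σfm)²/n = 3862.25 − 618.5²/129 = 896.8062
Population variance = 896.8062 / 129 = 6.9520

6.95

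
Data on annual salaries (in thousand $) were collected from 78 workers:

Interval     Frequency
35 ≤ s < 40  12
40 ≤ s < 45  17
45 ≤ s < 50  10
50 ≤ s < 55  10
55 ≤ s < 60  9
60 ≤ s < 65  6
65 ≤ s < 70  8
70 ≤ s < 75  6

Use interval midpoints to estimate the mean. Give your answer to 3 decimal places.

Midpoints: 37.5, 42.5, 47.5, 52.5, 57.5, 62.5, 67.5, 72.5
Σfm = 12×37.5 + 17×42.5 + 10×47.5 + 10×52.5 + 9×57.5 + 6×62.5 + 8×67.5 + 6×72.5 = 4040
n = Σf = 78
Mean = 4040 / 78 = 51.7949

51.795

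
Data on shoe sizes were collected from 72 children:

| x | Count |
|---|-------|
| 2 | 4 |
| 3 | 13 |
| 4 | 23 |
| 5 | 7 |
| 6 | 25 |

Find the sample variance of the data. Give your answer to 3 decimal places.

1.662

Values: 2, 3, 4, 5, 6
n = 72, Σfx = 324, mean = 4.5000
Σfx² = 1576
Σf(x − x̄)² = Σfx² − (Σfx)²/n = 1576 − 324²/72 = 118.0000
Sample variance = 118.0000 / 71 = 1.6620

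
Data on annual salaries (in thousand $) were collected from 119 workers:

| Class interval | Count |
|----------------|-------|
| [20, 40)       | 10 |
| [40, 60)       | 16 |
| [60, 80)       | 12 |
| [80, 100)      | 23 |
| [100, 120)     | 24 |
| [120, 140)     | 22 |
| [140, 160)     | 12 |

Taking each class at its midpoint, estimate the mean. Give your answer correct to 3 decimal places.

95.042

Midpoints: 30, 50, 70, 90, 110, 130, 150
Σfm = 10×30 + 16×50 + 12×70 + 23×90 + 24×110 + 22×130 + 12×150 = 11310
n = Σf = 119
Mean = 11310 / 119 = 95.0420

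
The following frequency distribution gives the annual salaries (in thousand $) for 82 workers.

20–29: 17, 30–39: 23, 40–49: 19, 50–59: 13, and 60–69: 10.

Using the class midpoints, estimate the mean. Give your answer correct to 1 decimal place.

41.6

Midpoints: 24.5, 34.5, 44.5, 54.5, 64.5
Σfm = 17×24.5 + 23×34.5 + 19×44.5 + 13×54.5 + 10×64.5 = 3409
n = Σf = 82
Mean = 3409 / 82 = 41.5732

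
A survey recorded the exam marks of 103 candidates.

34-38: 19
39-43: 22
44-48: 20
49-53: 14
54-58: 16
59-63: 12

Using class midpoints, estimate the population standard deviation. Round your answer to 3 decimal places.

8.234

Midpoints: 36, 41, 46, 51, 56, 61
n = 103, Σfm = 4848, mean = 47.0680
Σfm² = 235168
Σf(m − x̄)² = Σfm² − (Σfm)²/n = 235168 − 4848²/103 = 6982.5243
Population variance = 6982.5243 / 103 = 67.7915
Standard deviation = √67.7915 = 8.2336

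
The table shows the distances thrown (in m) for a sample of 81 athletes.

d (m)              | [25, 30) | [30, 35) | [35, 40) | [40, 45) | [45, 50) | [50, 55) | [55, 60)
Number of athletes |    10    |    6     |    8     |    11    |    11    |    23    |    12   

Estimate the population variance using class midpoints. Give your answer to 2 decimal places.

Midpoints: 27.5, 32.5, 37.5, 42.5, 47.5, 52.5, 57.5
n = 81, Σfm = 3657.5, mean = 45.1543
Σfm² = 172906.25
Σf(m − x̄)² = Σfm² − (Σfm)²/n = 172906.25 − 3657.5²/81 = 7754.3210
Population variance = 7754.3210 / 81 = 95.7324

95.73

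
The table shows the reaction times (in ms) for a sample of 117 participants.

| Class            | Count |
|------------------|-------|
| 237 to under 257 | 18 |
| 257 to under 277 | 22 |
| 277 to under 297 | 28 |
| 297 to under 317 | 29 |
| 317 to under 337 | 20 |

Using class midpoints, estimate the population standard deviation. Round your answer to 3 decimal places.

Midpoints: 247, 267, 287, 307, 327
n = 117, Σfm = 33799, mean = 288.8803
Σfm² = 9844653
Σf(m − x̄)² = Σfm² − (Σfm)²/n = 9844653 − 33799²/117 = 80786.3248
Population variance = 80786.3248 / 117 = 690.4814
Standard deviation = √690.4814 = 26.2770

26.277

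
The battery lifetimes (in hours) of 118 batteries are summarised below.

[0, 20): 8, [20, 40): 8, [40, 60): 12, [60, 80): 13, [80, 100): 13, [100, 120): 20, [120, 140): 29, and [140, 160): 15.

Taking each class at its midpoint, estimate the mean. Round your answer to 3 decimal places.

95.085

Midpoints: 10, 30, 50, 70, 90, 110, 130, 150
Σfm = 8×10 + 8×30 + 12×50 + 13×70 + 13×90 + 20×110 + 29×130 + 15×150 = 11220
n = Σf = 118
Mean = 11220 / 118 = 95.0847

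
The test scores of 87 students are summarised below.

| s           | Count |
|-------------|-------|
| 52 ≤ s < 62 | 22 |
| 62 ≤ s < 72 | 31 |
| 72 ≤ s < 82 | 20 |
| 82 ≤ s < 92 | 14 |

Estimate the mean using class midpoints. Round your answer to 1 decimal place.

70.0

Midpoints: 57, 67, 77, 87
Σfm = 22×57 + 31×67 + 20×77 + 14×87 = 6089
n = Σf = 87
Mean = 6089 / 87 = 69.9885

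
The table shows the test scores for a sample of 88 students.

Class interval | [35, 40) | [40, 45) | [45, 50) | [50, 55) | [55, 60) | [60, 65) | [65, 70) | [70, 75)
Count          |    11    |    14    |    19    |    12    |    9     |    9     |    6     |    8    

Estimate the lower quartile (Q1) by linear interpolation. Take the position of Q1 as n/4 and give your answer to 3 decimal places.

Cumulative frequencies: 11, 25, 44, 56, 65, 74, 80, 88
n = 88; position = n/4 = 22.
This falls in the class [40, 45): L = 40, F = 11, f = 14, h = 5.
Lower quartile ≈ 40 + ((22 − 11) / 14) × 5 = 43.9286

43.929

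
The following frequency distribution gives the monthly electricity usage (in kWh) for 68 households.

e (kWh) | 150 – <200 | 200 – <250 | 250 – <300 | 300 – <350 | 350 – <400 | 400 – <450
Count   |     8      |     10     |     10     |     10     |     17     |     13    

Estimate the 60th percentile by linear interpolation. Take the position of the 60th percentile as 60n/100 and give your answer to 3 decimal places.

358.235

Cumulative frequencies: 8, 18, 28, 38, 55, 68
n = 68; position = 60n/100 = 40.8.
This falls in the class 350 – <400: L = 350, F = 38, f = 17, h = 50.
60th percentile ≈ 350 + ((40.8 − 38) / 17) × 50 = 358.2353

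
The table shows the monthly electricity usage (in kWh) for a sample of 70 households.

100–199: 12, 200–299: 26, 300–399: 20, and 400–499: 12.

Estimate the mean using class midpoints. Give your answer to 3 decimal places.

Midpoints: 149.5, 249.5, 349.5, 449.5
Σfm = 12×149.5 + 26×249.5 + 20×349.5 + 12×449.5 = 20665
n = Σf = 70
Mean = 20665 / 70 = 295.2143

295.214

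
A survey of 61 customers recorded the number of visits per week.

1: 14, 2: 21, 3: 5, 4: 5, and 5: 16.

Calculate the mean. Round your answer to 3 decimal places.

2.803

Values: 1, 2, 3, 4, 5
Σfx = 14×1 + 21×2 + 5×3 + 5×4 + 16×5 = 171
n = Σf = 61
Mean = 171 / 61 = 2.8033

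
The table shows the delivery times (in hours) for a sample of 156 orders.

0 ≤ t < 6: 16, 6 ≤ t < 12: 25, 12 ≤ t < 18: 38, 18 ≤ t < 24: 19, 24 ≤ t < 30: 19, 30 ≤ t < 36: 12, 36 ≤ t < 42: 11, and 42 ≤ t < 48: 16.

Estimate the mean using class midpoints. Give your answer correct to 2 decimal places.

Midpoints: 3, 9, 15, 21, 27, 33, 39, 45
Σfm = 16×3 + 25×9 + 38×15 + 19×21 + 19×27 + 12×33 + 11×39 + 16×45 = 3300
n = Σf = 156
Mean = 3300 / 156 = 21.1538

21.15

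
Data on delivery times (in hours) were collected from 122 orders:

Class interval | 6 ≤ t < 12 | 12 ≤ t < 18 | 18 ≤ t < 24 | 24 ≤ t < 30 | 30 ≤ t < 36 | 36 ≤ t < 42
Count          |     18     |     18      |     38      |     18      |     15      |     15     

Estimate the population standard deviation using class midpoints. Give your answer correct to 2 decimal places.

9.26

Midpoints: 9, 15, 21, 27, 33, 39
n = 122, Σfm = 2796, mean = 22.9180
Σfm² = 74538
Σf(m − x̄)² = Σfm² − (Σfm)²/n = 74538 − 2796²/122 = 10459.1803
Population variance = 10459.1803 / 122 = 85.7310
Standard deviation = √85.7310 = 9.2591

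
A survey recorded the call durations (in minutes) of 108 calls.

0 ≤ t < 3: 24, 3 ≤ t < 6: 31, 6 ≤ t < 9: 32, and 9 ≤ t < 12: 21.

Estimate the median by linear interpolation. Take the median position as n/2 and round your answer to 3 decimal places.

Cumulative frequencies: 24, 55, 87, 108
n = 108; position = n/2 = 54.
This falls in the class 3 ≤ t < 6: L = 3, F = 24, f = 31, h = 3.
Median ≈ 3 + ((54 − 24) / 31) × 3 = 5.9032

5.903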